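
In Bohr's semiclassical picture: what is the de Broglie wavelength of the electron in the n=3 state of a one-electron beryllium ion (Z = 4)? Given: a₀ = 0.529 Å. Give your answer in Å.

The Bohr quantisation condition is nλ = 2πr_n.
r_n = n²a₀/Z = 1.19 Å
λ = 2πr_n/n = 2π·1.19/3 = 2.49 Å

2.49 Å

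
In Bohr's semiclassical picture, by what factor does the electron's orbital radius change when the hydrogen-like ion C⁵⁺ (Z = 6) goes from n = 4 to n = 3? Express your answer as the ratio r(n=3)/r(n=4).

9/16

r ∝ Z^-1 · n^2; with Z fixed, r ∝ n^2.
r(n=3)/r(n=4) = (3/4)^2 = 9/16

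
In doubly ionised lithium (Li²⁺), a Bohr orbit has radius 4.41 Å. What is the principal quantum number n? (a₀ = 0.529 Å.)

5

r_n = n²a₀/Z ⇒ n² = rZ/a₀ = 4.41 × 3 / 0.529 ≈ 25.01
n = 5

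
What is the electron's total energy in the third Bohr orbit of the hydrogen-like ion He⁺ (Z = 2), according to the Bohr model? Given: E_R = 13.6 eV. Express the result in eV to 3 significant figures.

-6.04 eV

E_n = −E_R·Z²/n² = −13.6 × 2²/3² = -6.04 eV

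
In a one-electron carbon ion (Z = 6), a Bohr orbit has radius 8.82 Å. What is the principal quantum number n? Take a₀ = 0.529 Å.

r_n = n²a₀/Z ⇒ n² = rZ/a₀ = 8.82 × 6 / 0.529 ≈ 100.04
n = 10

10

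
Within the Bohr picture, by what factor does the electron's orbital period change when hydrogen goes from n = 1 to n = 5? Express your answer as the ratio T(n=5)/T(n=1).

125

T ∝ Z^-2 · n^3; with Z fixed, T ∝ n^3.
T(n=5)/T(n=1) = (5/1)^3 = 125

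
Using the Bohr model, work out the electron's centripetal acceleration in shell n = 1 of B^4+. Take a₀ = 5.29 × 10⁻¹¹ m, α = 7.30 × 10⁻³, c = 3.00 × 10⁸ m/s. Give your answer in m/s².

1.13 × 10²⁵ m/s²

r = n²a₀/Z = 1.06 × 10⁻¹¹ m, v = Zαc/n = 1.09 × 10⁷ m/s
a = v²/r = (1.09 × 10⁷)² / 1.06 × 10⁻¹¹ = 1.13 × 10²⁵ m/s²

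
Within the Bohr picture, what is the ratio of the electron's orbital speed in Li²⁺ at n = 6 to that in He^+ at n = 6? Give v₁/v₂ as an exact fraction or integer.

v ∝ Z^1 · n^-1
v₁/v₂ = (3/2)^1 · (6/6)^-1 = 3/2

3/2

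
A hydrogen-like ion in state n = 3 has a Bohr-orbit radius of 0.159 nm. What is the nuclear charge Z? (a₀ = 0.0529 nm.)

3

r_n = n²a₀/Z ⇒ Z = n²a₀/r = 3² × 0.0529 / 0.159 ≈ 2.99
Z = 3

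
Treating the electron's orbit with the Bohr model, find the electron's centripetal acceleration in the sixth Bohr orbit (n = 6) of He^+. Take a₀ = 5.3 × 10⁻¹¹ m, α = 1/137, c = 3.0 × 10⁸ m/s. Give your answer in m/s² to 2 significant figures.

5.6 × 10²⁰ m/s²

r = n²a₀/Z = 9.5 × 10⁻¹⁰ m, v = Zαc/n = 7.3 × 10⁵ m/s
a = v²/r = (7.3 × 10⁵)² / 9.5 × 10⁻¹⁰ = 5.6 × 10²⁰ m/s²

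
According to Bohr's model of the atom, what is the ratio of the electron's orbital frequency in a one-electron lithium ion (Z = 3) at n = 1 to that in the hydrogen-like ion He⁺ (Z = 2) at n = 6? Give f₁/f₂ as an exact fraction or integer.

486

f ∝ Z^2 · n^-3
f₁/f₂ = (3/2)^2 · (1/6)^-3 = 486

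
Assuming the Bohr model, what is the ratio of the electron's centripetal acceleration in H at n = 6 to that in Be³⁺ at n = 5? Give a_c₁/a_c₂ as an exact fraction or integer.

625/82944

a_c ∝ Z^3 · n^-4
a_c₁/a_c₂ = (1/4)^3 · (6/5)^-4 = 625/82944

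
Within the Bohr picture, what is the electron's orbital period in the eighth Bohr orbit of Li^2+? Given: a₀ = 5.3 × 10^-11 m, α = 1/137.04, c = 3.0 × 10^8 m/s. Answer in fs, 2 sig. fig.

r = n²a₀/Z = 8²·5.3 × 10^-11/3 = 1.1 × 10^-9 m
v = Zαc/n = 3·0.0073·3.0 × 10^8/8 = 8.2 × 10^5 m/s
T = 2πr/v = 8.7 × 10^-15 s = 8.7 fs

8.7 fs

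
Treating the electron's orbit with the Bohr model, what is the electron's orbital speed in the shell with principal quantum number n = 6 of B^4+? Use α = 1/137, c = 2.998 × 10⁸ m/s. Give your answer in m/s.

1.824 × 10⁶ m/s

v_n = Zαc/n = 5 × 0.007299 × 2.998 × 10⁸ / 6
    = 1.824 × 10⁶ m/s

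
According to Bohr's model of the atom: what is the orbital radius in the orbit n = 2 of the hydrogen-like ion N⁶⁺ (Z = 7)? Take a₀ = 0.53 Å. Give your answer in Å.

0.30 Å

r_n = n²a₀/Z = 2² × 0.53 / 7
    = 4 × 0.53 / 7 = 0.30 Å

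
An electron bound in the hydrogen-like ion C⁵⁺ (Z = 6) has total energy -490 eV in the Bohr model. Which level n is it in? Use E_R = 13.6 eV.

1

E_n = −E_R Z²/n² ⇒ n² = E_R Z²/(−E_n) = 13.6 × 6² / 490 ≈ 1.00
n = 1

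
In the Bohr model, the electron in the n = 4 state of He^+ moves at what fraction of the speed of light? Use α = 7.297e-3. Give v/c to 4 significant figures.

v_n = Zαc/n, so v/c = Zα/n = 2 × 0.007297 / 4 = 0.003648

0.003648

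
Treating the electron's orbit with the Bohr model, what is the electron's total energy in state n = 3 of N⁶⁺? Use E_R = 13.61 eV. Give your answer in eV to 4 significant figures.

-74.10 eV

E_n = −E_R·Z²/n² = −13.61 × 7²/3² = -74.10 eV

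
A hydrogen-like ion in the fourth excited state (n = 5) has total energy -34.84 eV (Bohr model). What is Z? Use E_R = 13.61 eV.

8

E_n = −E_R Z²/n² ⇒ Z² = −E_n n²/E_R = 34.84 × 5² / 13.61 ≈ 64.00
Z = 8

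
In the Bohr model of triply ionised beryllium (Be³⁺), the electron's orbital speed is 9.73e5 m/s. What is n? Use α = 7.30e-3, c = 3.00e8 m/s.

9

v_n = Zαc/n ⇒ n = Zαc/v = 4 × 0.00730 × 3.00e8 / 9.73e5 ≈ 9.00
n = 9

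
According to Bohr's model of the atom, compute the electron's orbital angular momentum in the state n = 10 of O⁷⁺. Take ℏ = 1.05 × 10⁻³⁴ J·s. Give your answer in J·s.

L_n = nℏ = 10 × 1.05 × 10⁻³⁴ = 1.05 × 10⁻³³ J·s

1.05 × 10⁻³³ J·s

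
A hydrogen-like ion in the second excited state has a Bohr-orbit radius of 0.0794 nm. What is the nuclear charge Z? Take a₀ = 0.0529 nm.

r_n = n²a₀/Z ⇒ Z = n²a₀/r = 3² × 0.0529 / 0.0794 ≈ 6.00
Z = 6

6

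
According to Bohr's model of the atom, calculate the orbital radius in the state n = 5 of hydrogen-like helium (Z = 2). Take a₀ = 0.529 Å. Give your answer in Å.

r_n = n²a₀/Z = 5² × 0.529 / 2
    = 25 × 0.529 / 2 = 6.61 Å

6.61 Å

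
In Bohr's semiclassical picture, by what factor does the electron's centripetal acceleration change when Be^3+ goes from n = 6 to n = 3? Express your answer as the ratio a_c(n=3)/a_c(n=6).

a_c ∝ Z^3 · n^-4; with Z fixed, a_c ∝ n^-4.
a_c(n=3)/a_c(n=6) = (3/6)^-4 = 16

16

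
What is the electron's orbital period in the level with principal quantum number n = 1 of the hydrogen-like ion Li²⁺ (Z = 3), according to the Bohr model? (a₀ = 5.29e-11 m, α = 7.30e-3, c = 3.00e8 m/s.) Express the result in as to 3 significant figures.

r = n²a₀/Z = 1²·5.29e-11/3 = 1.76e-11 m
v = Zαc/n = 3·0.00730·3.00e8/1 = 6.57e6 m/s
T = 2πr/v = 1.69e-17 s = 16.9 as

16.9 as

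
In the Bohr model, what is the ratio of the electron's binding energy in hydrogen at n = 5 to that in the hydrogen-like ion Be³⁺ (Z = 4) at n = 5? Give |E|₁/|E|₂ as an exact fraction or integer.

1/16

|E| ∝ Z^2 · n^-2
|E|₁/|E|₂ = (1/4)^2 · (5/5)^-2 = 1/16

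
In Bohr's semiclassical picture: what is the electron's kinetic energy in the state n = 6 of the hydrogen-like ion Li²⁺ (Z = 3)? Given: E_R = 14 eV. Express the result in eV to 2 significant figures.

For a Coulomb orbit the virial theorem gives K = −E_n.
E_n = −E_R·Z²/n², so K = E_R·Z²/n² = 14 × 3²/6² = 3.5 eV

3.5 eV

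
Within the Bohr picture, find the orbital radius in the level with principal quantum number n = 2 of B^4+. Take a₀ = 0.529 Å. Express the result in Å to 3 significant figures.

0.423 Å

r_n = n²a₀/Z = 2² × 0.529 / 5
    = 4 × 0.529 / 5 = 0.423 Å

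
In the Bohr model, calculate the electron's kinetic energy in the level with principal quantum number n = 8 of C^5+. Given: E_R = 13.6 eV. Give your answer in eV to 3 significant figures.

7.65 eV

For a Coulomb orbit the virial theorem gives K = −E_n.
E_n = −E_R·Z²/n², so K = E_R·Z²/n² = 13.6 × 6²/8² = 7.65 eV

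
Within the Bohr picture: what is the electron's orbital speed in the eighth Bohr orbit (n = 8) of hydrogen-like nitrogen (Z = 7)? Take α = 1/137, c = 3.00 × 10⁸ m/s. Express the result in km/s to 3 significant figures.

1920 km/s

v_n = Zαc/n = 7 × 0.00730 × 3.00 × 10⁸ / 8
    = 1920 km/s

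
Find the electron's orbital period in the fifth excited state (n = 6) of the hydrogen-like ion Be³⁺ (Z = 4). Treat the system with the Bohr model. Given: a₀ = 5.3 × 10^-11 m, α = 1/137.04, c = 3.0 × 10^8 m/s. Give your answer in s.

2.1 × 10^-15 s

r = n²a₀/Z = 6²·5.3 × 10^-11/4 = 4.8 × 10^-10 m
v = Zαc/n = 4·0.0073·3.0 × 10^8/6 = 1.5 × 10^6 m/s
T = 2πr/v = 2.1 × 10^-15 s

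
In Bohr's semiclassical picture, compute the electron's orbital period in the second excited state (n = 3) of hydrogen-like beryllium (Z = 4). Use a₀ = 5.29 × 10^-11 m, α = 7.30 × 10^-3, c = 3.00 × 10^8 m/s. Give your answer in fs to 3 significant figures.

0.256 fs

r = n²a₀/Z = 3²·5.29 × 10^-11/4 = 1.19 × 10^-10 m
v = Zαc/n = 4·0.00730·3.00 × 10^8/3 = 2.92 × 10^6 m/s
T = 2πr/v = 2.56 × 10^-16 s = 0.256 fs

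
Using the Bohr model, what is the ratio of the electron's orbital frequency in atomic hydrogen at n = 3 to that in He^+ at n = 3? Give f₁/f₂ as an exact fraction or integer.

f ∝ Z^2 · n^-3
f₁/f₂ = (1/2)^2 · (3/3)^-3 = 1/4

1/4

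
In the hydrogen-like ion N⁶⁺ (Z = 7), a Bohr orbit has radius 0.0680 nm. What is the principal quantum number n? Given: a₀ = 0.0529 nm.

r_n = n²a₀/Z ⇒ n² = rZ/a₀ = 0.0680 × 7 / 0.0529 ≈ 9.00
n = 3

3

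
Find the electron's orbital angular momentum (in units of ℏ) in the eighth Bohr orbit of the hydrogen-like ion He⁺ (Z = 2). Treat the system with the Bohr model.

8

L_n = nℏ, so L/ℏ = n = 8.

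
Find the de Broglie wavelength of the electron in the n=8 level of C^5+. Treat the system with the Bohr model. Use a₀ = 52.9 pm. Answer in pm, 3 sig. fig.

443 pm

The Bohr quantisation condition is nλ = 2πr_n.
r_n = n²a₀/Z = 564 pm
λ = 2πr_n/n = 2π·564/8 = 443 pm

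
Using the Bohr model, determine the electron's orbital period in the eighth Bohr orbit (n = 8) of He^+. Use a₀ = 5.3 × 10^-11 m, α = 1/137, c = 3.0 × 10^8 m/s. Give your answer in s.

r = n²a₀/Z = 8²·5.3 × 10^-11/2 = 1.7 × 10^-9 m
v = Zαc/n = 2·0.0073·3.0 × 10^8/8 = 5.5 × 10^5 m/s
T = 2πr/v = 1.9 × 10^-14 s

1.9 × 10^-14 s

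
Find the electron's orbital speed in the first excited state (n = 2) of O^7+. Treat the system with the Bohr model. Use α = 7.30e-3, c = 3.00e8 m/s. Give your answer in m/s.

v_n = Zαc/n = 8 × 0.00730 × 3.00e8 / 2
    = 8.76e6 m/s

8.76e6 m/s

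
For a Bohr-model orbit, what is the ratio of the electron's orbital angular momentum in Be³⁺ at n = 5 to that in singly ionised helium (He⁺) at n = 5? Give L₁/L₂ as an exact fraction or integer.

1

L = nℏ is independent of Z.
L₁/L₂ = n₁/n₂ = 5/5 = 1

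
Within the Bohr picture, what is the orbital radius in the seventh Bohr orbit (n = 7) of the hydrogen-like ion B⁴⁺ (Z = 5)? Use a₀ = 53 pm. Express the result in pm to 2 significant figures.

r_n = n²a₀/Z = 7² × 53 / 5
    = 49 × 53 / 5 = 520 pm

520 pm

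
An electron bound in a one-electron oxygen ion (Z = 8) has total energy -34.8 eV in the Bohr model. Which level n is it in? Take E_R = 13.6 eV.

E_n = −E_R Z²/n² ⇒ n² = E_R Z²/(−E_n) = 13.6 × 8² / 34.8 ≈ 25.01
n = 5

5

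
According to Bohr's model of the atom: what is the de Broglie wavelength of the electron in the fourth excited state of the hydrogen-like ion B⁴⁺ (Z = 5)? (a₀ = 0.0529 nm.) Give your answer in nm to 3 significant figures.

0.332 nm

The Bohr quantisation condition is nλ = 2πr_n.
r_n = n²a₀/Z = 0.265 nm
λ = 2πr_n/n = 2π·0.265/5 = 0.332 nm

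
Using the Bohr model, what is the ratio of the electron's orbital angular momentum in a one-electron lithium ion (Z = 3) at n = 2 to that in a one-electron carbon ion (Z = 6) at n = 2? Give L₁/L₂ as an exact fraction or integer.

1

L = nℏ is independent of Z.
L₁/L₂ = n₁/n₂ = 2/2 = 1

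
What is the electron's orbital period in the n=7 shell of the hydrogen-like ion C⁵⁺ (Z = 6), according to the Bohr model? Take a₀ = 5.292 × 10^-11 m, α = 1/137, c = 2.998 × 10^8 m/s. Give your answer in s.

r = n²a₀/Z = 7²·5.292 × 10^-11/6 = 4.322 × 10^-10 m
v = Zαc/n = 6·0.007299·2.998 × 10^8/7 = 1.876 × 10^6 m/s
T = 2πr/v = 1.448 × 10^-15 s

1.448 × 10^-15 s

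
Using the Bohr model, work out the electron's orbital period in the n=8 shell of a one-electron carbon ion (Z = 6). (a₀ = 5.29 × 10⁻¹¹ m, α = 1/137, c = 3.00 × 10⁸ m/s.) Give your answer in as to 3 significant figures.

r = n²a₀/Z = 8²·5.29 × 10⁻¹¹/6 = 5.64 × 10⁻¹⁰ m
v = Zαc/n = 6·0.00730·3.00 × 10⁸/8 = 1.64 × 10⁶ m/s
T = 2πr/v = 2.16 × 10⁻¹⁵ s = 2160 as

2160 as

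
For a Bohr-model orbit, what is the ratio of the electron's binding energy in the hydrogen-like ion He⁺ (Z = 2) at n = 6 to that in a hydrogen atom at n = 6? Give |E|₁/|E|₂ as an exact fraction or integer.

|E| ∝ Z^2 · n^-2
|E|₁/|E|₂ = (2/1)^2 · (6/6)^-2 = 4

4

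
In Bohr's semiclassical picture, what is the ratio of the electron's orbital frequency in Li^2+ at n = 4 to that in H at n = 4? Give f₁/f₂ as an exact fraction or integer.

9

f ∝ Z^2 · n^-3
f₁/f₂ = (3/1)^2 · (4/4)^-3 = 9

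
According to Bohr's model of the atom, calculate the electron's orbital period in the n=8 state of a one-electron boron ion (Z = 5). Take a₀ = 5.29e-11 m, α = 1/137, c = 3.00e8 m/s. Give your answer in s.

r = n²a₀/Z = 8²·5.29e-11/5 = 6.77e-10 m
v = Zαc/n = 5·0.00730·3.00e8/8 = 1.37e6 m/s
T = 2πr/v = 3.11e-15 s

3.11e-15 s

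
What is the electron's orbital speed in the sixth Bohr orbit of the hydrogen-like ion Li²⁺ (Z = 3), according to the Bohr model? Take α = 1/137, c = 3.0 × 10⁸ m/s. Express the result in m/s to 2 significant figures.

1.1 × 10⁶ m/s

v_n = Zαc/n = 3 × 0.0073 × 3.0 × 10⁸ / 6
    = 1.1 × 10⁶ m/s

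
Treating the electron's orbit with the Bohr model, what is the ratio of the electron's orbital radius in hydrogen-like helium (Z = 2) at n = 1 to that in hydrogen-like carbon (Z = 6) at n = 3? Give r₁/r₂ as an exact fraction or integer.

1/3

r ∝ Z^-1 · n^2
r₁/r₂ = (2/6)^-1 · (1/3)^2 = 1/3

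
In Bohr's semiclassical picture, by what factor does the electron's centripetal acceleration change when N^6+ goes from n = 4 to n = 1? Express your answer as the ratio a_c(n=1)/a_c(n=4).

256

a_c ∝ Z^3 · n^-4; with Z fixed, a_c ∝ n^-4.
a_c(n=1)/a_c(n=4) = (1/4)^-4 = 256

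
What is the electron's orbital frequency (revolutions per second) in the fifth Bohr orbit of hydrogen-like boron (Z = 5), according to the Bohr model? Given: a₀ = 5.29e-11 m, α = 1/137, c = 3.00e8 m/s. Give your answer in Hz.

1.32e15 Hz

r = n²a₀/Z = 2.64e-10 m, v = Zαc/n = 2.19e6 m/s
f = v/(2πr) = 1.32e15 Hz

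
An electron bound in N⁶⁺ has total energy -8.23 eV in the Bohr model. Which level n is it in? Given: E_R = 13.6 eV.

9

E_n = −E_R Z²/n² ⇒ n² = E_R Z²/(−E_n) = 13.6 × 7² / 8.23 ≈ 80.97
n = 9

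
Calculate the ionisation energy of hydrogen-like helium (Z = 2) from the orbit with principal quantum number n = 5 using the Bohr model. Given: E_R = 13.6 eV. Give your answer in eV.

2.18 eV

E_n = −E_R·Z²/n² = −13.6 × 2²/5² eV = -2.18 eV
Ionisation energy = −E_n = 2.18 eV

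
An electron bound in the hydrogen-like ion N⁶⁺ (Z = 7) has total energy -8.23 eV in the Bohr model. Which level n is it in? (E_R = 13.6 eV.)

9

E_n = −E_R Z²/n² ⇒ n² = E_R Z²/(−E_n) = 13.6 × 7² / 8.23 ≈ 80.97
n = 9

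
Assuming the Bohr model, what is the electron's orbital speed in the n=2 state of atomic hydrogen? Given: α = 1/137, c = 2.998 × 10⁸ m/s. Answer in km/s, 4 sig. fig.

v_n = Zαc/n = 1 × 0.007299 × 2.998 × 10⁸ / 2
    = 1094 km/s

1094 km/s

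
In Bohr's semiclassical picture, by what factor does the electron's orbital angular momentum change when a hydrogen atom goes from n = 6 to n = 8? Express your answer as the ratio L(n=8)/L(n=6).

L = nℏ depends only on n, so L ∝ n.
L(n=8)/L(n=6) = (8/6)^1 = 4/3

4/3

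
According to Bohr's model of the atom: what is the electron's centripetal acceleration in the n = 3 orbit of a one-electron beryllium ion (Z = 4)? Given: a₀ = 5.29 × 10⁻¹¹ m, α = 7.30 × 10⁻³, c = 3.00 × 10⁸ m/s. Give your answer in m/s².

7.16 × 10²² m/s²

r = n²a₀/Z = 1.19 × 10⁻¹⁰ m, v = Zαc/n = 2.92 × 10⁶ m/s
a = v²/r = (2.92 × 10⁶)² / 1.19 × 10⁻¹⁰ = 7.16 × 10²² m/s²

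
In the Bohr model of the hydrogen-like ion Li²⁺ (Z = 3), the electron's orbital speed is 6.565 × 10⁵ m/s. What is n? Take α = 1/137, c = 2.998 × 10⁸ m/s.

v_n = Zαc/n ⇒ n = Zαc/v = 3 × 0.007299 × 2.998 × 10⁸ / 6.565 × 10⁵ ≈ 10.00
n = 10

10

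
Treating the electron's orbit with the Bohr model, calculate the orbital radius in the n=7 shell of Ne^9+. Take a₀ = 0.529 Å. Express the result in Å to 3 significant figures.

r_n = n²a₀/Z = 7² × 0.529 / 10
    = 49 × 0.529 / 10 = 2.59 Å

2.59 Å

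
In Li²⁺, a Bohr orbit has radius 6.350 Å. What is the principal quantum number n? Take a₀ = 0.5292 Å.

r_n = n²a₀/Z ⇒ n² = rZ/a₀ = 6.350 × 3 / 0.5292 ≈ 36.00
n = 6

6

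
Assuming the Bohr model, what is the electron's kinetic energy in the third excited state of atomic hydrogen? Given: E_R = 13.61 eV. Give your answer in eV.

0.8506 eV

For a Coulomb orbit the virial theorem gives K = −E_n.
E_n = −E_R·Z²/n², so K = E_R·Z²/n² = 13.61 × 1²/4² = 0.8506 eV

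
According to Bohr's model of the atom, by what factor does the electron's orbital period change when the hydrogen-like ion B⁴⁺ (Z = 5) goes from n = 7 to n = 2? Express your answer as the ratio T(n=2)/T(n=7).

8/343

T ∝ Z^-2 · n^3; with Z fixed, T ∝ n^3.
T(n=2)/T(n=7) = (2/7)^3 = 8/343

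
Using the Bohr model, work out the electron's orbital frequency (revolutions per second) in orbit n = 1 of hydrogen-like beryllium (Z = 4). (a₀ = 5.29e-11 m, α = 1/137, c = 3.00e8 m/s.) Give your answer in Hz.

r = n²a₀/Z = 1.32e-11 m, v = Zαc/n = 8.76e6 m/s
f = v/(2πr) = 1.05e17 Hz

1.05e17 Hz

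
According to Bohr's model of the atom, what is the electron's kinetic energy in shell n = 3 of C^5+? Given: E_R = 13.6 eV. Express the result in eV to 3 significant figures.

For a Coulomb orbit the virial theorem gives K = −E_n.
E_n = −E_R·Z²/n², so K = E_R·Z²/n² = 13.6 × 6²/3² = 54.4 eV

54.4 eV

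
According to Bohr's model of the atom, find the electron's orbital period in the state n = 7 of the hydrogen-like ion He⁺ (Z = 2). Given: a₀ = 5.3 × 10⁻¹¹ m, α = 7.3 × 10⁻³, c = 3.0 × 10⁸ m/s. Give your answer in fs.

13 fs

r = n²a₀/Z = 7²·5.3 × 10⁻¹¹/2 = 1.3 × 10⁻⁹ m
v = Zαc/n = 2·0.0073·3.0 × 10⁸/7 = 6.3 × 10⁵ m/s
T = 2πr/v = 1.3 × 10⁻¹⁴ s = 13 fs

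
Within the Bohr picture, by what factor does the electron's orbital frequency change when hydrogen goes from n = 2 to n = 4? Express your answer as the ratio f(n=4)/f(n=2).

1/8

f ∝ Z^2 · n^-3; with Z fixed, f ∝ n^-3.
f(n=4)/f(n=2) = (4/2)^-3 = 1/8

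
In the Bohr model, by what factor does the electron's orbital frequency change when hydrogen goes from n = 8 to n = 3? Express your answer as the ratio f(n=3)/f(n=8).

f ∝ Z^2 · n^-3; with Z fixed, f ∝ n^-3.
f(n=3)/f(n=8) = (3/8)^-3 = 512/27

512/27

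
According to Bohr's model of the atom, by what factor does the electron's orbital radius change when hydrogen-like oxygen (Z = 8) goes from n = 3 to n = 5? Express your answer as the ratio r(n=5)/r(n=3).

25/9

r ∝ Z^-1 · n^2; with Z fixed, r ∝ n^2.
r(n=5)/r(n=3) = (5/3)^2 = 25/9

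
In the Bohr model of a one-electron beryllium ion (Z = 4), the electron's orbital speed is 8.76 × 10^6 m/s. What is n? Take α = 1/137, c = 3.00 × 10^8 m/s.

v_n = Zαc/n ⇒ n = Zαc/v = 4 × 0.00730 × 3.00 × 10^8 / 8.76 × 10^6 ≈ 1.00
n = 1

1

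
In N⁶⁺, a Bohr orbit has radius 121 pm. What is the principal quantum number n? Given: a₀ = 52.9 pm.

r_n = n²a₀/Z ⇒ n² = rZ/a₀ = 121 × 7 / 52.9 ≈ 16.01
n = 4

4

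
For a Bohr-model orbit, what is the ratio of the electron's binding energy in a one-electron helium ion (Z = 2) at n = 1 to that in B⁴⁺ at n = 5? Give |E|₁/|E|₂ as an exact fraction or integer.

|E| ∝ Z^2 · n^-2
|E|₁/|E|₂ = (2/5)^2 · (1/5)^-2 = 4

4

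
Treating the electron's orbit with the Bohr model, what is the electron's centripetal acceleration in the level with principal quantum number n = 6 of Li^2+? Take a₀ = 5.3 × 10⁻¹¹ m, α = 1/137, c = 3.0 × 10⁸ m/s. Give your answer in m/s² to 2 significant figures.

r = n²a₀/Z = 6.4 × 10⁻¹⁰ m, v = Zαc/n = 1.1 × 10⁶ m/s
a = v²/r = (1.1 × 10⁶)² / 6.4 × 10⁻¹⁰ = 1.9 × 10²¹ m/s²

1.9 × 10²¹ m/s²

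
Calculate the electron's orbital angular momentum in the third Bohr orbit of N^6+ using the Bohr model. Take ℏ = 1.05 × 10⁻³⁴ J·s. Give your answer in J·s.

3.15 × 10⁻³⁴ J·s

L_n = nℏ = 3 × 1.05 × 10⁻³⁴ = 3.15 × 10⁻³⁴ J·s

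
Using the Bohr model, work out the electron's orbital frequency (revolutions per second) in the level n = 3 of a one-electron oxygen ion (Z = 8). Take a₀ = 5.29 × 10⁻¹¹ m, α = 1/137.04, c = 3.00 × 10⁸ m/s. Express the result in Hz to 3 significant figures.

1.56 × 10¹⁶ Hz

r = n²a₀/Z = 5.95 × 10⁻¹¹ m, v = Zαc/n = 5.84 × 10⁶ m/s
f = v/(2πr) = 1.56 × 10¹⁶ Hz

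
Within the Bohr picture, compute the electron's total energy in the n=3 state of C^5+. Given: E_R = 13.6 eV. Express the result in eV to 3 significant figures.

-54.4 eV

E_n = −E_R·Z²/n² = −13.6 × 6²/3² = -54.4 eV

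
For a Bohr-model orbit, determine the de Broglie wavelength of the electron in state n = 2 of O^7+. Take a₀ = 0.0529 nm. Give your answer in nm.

0.0831 nm

The Bohr quantisation condition is nλ = 2πr_n.
r_n = n²a₀/Z = 0.0265 nm
λ = 2πr_n/n = 2π·0.0265/2 = 0.0831 nm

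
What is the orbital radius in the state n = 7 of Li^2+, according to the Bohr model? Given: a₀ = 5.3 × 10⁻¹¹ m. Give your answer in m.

8.7 × 10⁻¹⁰ m

r_n = n²a₀/Z = 7² × 5.3 × 10⁻¹¹ / 3
    = 49 × 5.3 × 10⁻¹¹ / 3 = 8.7 × 10⁻¹⁰ m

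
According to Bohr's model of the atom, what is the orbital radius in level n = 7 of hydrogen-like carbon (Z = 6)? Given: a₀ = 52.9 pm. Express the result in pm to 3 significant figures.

r_n = n²a₀/Z = 7² × 52.9 / 6
    = 49 × 52.9 / 6 = 432 pm

432 pm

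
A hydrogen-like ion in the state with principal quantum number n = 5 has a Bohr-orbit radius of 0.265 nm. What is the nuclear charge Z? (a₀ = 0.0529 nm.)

5

r_n = n²a₀/Z ⇒ Z = n²a₀/r = 5² × 0.0529 / 0.265 ≈ 4.99
Z = 5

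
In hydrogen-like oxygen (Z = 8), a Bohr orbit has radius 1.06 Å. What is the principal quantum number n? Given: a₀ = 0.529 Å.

4

r_n = n²a₀/Z ⇒ n² = rZ/a₀ = 1.06 × 8 / 0.529 ≈ 16.03
n = 4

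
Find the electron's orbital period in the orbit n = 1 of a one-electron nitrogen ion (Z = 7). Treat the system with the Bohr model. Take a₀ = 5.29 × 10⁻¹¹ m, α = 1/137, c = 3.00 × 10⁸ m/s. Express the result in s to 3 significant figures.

3.10 × 10⁻¹⁸ s

r = n²a₀/Z = 1²·5.29 × 10⁻¹¹/7 = 7.56 × 10⁻¹² m
v = Zαc/n = 7·0.00730·3.00 × 10⁸/1 = 1.53 × 10⁷ m/s
T = 2πr/v = 3.10 × 10⁻¹⁸ s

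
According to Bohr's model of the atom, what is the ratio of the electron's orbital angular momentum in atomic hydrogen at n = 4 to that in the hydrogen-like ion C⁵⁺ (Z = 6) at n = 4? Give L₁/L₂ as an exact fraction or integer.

L = nℏ is independent of Z.
L₁/L₂ = n₁/n₂ = 4/4 = 1

1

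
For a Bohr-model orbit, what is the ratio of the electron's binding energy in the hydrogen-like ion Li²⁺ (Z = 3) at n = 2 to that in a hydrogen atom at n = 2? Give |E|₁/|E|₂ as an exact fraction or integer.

9

|E| ∝ Z^2 · n^-2
|E|₁/|E|₂ = (3/1)^2 · (2/2)^-2 = 9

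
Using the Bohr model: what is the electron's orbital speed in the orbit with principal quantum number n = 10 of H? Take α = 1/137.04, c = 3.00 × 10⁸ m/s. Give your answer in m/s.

2.19 × 10⁵ m/s

v_n = Zαc/n = 1 × 0.00730 × 3.00 × 10⁸ / 10
    = 2.19 × 10⁵ m/s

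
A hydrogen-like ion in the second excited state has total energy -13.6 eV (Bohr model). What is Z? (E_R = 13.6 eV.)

E_n = −E_R Z²/n² ⇒ Z² = −E_n n²/E_R = 13.6 × 3² / 13.6 ≈ 9.00
Z = 3

3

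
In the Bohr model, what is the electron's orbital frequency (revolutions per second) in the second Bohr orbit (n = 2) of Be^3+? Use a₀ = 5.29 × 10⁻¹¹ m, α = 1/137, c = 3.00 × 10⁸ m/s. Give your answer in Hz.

1.32 × 10¹⁶ Hz

r = n²a₀/Z = 5.29 × 10⁻¹¹ m, v = Zαc/n = 4.38 × 10⁶ m/s
f = v/(2πr) = 1.32 × 10¹⁶ Hz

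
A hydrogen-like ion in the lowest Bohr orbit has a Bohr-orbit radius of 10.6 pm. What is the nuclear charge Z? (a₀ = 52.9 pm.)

5

r_n = n²a₀/Z ⇒ Z = n²a₀/r = 1² × 52.9 / 10.6 ≈ 4.99
Z = 5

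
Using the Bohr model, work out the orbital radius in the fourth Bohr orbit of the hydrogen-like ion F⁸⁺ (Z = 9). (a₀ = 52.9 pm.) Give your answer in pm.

94.0 pm

r_n = n²a₀/Z = 4² × 52.9 / 9
    = 16 × 52.9 / 9 = 94.0 pm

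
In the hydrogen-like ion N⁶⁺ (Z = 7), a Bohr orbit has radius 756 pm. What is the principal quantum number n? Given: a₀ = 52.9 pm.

10

r_n = n²a₀/Z ⇒ n² = rZ/a₀ = 756 × 7 / 52.9 ≈ 100.04
n = 10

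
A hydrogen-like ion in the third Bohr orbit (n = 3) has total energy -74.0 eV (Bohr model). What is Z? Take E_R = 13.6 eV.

7

E_n = −E_R Z²/n² ⇒ Z² = −E_n n²/E_R = 74.0 × 3² / 13.6 ≈ 48.97
Z = 7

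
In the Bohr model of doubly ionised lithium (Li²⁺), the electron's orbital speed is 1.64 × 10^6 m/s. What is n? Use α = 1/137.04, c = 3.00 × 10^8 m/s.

v_n = Zαc/n ⇒ n = Zαc/v = 3 × 0.00730 × 3.00 × 10^8 / 1.64 × 10^6 ≈ 4.00
n = 4

4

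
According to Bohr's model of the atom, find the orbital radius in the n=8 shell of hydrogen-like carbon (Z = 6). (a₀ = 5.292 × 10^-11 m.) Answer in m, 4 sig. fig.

r_n = n²a₀/Z = 8² × 5.292 × 10^-11 / 6
    = 64 × 5.292 × 10^-11 / 6 = 5.645 × 10^-10 m

5.645 × 10^-10 m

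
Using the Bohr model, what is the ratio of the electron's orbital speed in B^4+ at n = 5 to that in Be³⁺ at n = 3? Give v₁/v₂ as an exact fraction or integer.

v ∝ Z^1 · n^-1
v₁/v₂ = (5/4)^1 · (5/3)^-1 = 3/4

3/4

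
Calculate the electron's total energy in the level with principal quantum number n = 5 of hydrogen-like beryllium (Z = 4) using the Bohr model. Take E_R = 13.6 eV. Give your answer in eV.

E_n = −E_R·Z²/n² = −13.6 × 4²/5² = -8.70 eV

-8.70 eV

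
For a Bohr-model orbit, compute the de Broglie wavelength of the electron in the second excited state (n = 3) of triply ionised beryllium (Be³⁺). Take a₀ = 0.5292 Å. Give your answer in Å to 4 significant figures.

The Bohr quantisation condition is nλ = 2πr_n.
r_n = n²a₀/Z = 1.191 Å
λ = 2πr_n/n = 2π·1.191/3 = 2.494 Å

2.494 Å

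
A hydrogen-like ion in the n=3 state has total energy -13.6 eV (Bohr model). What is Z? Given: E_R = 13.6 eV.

3

E_n = −E_R Z²/n² ⇒ Z² = −E_n n²/E_R = 13.6 × 3² / 13.6 ≈ 9.00
Z = 3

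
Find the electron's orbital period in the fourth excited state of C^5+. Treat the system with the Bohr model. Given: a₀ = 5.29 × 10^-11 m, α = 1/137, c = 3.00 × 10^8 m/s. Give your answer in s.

r = n²a₀/Z = 5²·5.29 × 10^-11/6 = 2.20 × 10^-10 m
v = Zαc/n = 6·0.00730·3.00 × 10^8/5 = 2.63 × 10^6 m/s
T = 2πr/v = 5.27 × 10^-16 s

5.27 × 10^-16 s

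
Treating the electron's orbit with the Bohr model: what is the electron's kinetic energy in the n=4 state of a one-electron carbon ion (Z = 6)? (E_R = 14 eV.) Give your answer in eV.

32 eV

For a Coulomb orbit the virial theorem gives K = −E_n.
E_n = −E_R·Z²/n², so K = E_R·Z²/n² = 14 × 6²/4² = 32 eV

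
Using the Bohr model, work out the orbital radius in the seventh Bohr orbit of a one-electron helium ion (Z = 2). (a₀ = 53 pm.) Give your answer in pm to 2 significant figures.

1300 pm

r_n = n²a₀/Z = 7² × 53 / 2
    = 49 × 53 / 2 = 1300 pm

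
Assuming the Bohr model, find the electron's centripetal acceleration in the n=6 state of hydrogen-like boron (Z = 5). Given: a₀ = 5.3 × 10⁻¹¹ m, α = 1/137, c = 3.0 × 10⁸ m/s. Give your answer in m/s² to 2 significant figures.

8.7 × 10²¹ m/s²

r = n²a₀/Z = 3.8 × 10⁻¹⁰ m, v = Zαc/n = 1.8 × 10⁶ m/s
a = v²/r = (1.8 × 10⁶)² / 3.8 × 10⁻¹⁰ = 8.7 × 10²¹ m/s²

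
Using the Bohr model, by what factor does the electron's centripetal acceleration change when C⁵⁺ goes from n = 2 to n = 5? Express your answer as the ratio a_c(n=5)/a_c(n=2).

16/625

a_c ∝ Z^3 · n^-4; with Z fixed, a_c ∝ n^-4.
a_c(n=5)/a_c(n=2) = (5/2)^-4 = 16/625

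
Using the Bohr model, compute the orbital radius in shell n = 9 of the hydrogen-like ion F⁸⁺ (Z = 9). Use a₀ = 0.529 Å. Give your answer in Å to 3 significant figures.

r_n = n²a₀/Z = 9² × 0.529 / 9
    = 81 × 0.529 / 9 = 4.76 Å

4.76 Å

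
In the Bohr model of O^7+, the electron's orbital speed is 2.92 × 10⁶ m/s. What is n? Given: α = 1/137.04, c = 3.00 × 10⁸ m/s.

v_n = Zαc/n ⇒ n = Zαc/v = 8 × 0.00730 × 3.00 × 10⁸ / 2.92 × 10⁶ ≈ 6.00
n = 6

6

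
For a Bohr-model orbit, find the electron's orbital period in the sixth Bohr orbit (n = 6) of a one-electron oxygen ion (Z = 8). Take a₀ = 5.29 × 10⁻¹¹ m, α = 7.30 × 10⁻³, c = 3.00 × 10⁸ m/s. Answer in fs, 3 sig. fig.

r = n²a₀/Z = 6²·5.29 × 10⁻¹¹/8 = 2.38 × 10⁻¹⁰ m
v = Zαc/n = 8·0.00730·3.00 × 10⁸/6 = 2.92 × 10⁶ m/s
T = 2πr/v = 5.12 × 10⁻¹⁶ s = 0.512 fs

0.512 fs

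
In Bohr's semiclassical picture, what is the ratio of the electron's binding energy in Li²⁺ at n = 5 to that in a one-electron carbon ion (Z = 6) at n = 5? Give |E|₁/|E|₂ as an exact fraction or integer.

|E| ∝ Z^2 · n^-2
|E|₁/|E|₂ = (3/6)^2 · (5/5)^-2 = 1/4

1/4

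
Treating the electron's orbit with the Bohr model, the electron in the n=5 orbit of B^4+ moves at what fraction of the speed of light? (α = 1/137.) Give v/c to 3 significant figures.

v_n = Zαc/n, so v/c = Zα/n = 5 × 0.00730 / 5 = 0.00730

0.00730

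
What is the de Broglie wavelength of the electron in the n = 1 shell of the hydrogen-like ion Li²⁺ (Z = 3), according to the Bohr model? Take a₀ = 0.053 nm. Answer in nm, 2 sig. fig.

0.11 nm

The Bohr quantisation condition is nλ = 2πr_n.
r_n = n²a₀/Z = 0.018 nm
λ = 2πr_n/n = 2π·0.018/1 = 0.11 nm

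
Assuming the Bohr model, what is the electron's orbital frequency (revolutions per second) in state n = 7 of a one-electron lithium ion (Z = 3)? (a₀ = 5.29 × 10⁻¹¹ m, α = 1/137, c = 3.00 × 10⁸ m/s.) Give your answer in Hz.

r = n²a₀/Z = 8.64 × 10⁻¹⁰ m, v = Zαc/n = 9.38 × 10⁵ m/s
f = v/(2πr) = 1.73 × 10¹⁴ Hz

1.73 × 10¹⁴ Hz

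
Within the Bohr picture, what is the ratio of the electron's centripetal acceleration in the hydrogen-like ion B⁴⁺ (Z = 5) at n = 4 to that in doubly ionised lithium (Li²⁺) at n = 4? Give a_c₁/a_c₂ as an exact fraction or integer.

125/27

a_c ∝ Z^3 · n^-4
a_c₁/a_c₂ = (5/3)^3 · (4/4)^-4 = 125/27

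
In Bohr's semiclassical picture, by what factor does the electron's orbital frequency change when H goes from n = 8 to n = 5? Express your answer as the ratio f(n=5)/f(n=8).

512/125

f ∝ Z^2 · n^-3; with Z fixed, f ∝ n^-3.
f(n=5)/f(n=8) = (5/8)^-3 = 512/125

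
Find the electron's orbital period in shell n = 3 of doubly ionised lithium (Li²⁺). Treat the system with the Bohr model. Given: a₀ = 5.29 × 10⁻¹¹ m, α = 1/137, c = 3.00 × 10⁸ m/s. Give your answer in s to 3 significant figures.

4.55 × 10⁻¹⁶ s

r = n²a₀/Z = 3²·5.29 × 10⁻¹¹/3 = 1.59 × 10⁻¹⁰ m
v = Zαc/n = 3·0.00730·3.00 × 10⁸/3 = 2.19 × 10⁶ m/s
T = 2πr/v = 4.55 × 10⁻¹⁶ s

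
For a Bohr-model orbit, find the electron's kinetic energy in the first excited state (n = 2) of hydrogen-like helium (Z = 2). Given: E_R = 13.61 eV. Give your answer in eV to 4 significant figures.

13.61 eV

For a Coulomb orbit the virial theorem gives K = −E_n.
E_n = −E_R·Z²/n², so K = E_R·Z²/n² = 13.61 × 2²/2² = 13.61 eV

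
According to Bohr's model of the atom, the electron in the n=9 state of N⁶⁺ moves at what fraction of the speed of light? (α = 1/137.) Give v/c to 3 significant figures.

0.00568

v_n = Zαc/n, so v/c = Zα/n = 7 × 0.00730 / 9 = 0.00568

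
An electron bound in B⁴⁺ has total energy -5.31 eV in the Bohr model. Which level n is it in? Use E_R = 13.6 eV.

E_n = −E_R Z²/n² ⇒ n² = E_R Z²/(−E_n) = 13.6 × 5² / 5.31 ≈ 64.03
n = 8

8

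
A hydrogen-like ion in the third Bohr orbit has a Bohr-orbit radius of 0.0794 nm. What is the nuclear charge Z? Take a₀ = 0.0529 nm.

r_n = n²a₀/Z ⇒ Z = n²a₀/r = 3² × 0.0529 / 0.0794 ≈ 6.00
Z = 6

6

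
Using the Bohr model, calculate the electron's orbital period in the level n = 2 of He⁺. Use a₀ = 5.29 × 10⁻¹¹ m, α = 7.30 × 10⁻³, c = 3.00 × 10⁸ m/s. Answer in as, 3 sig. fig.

r = n²a₀/Z = 2²·5.29 × 10⁻¹¹/2 = 1.06 × 10⁻¹⁰ m
v = Zαc/n = 2·0.00730·3.00 × 10⁸/2 = 2.19 × 10⁶ m/s
T = 2πr/v = 3.04 × 10⁻¹⁶ s = 304 as

304 as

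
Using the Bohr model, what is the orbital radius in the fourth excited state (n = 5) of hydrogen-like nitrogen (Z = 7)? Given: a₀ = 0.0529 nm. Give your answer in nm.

0.189 nm

r_n = n²a₀/Z = 5² × 0.0529 / 7
    = 25 × 0.0529 / 7 = 0.189 nm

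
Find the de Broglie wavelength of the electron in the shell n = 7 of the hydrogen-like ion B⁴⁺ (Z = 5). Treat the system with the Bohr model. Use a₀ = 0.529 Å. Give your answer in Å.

4.65 Å

The Bohr quantisation condition is nλ = 2πr_n.
r_n = n²a₀/Z = 5.18 Å
λ = 2πr_n/n = 2π·5.18/7 = 4.65 Å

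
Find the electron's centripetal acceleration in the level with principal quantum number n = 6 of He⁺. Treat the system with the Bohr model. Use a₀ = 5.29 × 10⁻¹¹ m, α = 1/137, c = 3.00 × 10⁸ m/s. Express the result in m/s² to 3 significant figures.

r = n²a₀/Z = 9.52 × 10⁻¹⁰ m, v = Zαc/n = 7.30 × 10⁵ m/s
a = v²/r = (7.30 × 10⁵)² / 9.52 × 10⁻¹⁰ = 5.60 × 10²⁰ m/s²

5.60 × 10²⁰ m/s²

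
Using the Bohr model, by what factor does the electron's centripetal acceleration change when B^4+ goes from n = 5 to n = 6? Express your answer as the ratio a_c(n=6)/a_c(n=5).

625/1296

a_c ∝ Z^3 · n^-4; with Z fixed, a_c ∝ n^-4.
a_c(n=6)/a_c(n=5) = (6/5)^-4 = 625/1296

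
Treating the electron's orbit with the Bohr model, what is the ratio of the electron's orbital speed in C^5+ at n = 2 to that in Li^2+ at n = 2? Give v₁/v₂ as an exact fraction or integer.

v ∝ Z^1 · n^-1
v₁/v₂ = (6/3)^1 · (2/2)^-1 = 2

2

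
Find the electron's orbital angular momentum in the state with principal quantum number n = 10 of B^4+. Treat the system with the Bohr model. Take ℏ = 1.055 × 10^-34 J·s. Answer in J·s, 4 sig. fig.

L_n = nℏ = 10 × 1.055 × 10^-34 = 1.055 × 10^-33 J·s

1.055 × 10^-33 J·s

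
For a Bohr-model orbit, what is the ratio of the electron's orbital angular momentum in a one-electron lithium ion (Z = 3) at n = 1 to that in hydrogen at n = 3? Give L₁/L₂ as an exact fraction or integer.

L = nℏ is independent of Z.
L₁/L₂ = n₁/n₂ = 1/3 = 1/3

1/3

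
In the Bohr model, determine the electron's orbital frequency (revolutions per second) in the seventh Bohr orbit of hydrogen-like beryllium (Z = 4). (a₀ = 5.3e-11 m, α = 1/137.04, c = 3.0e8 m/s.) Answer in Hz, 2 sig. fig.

3.1e14 Hz

r = n²a₀/Z = 6.5e-10 m, v = Zαc/n = 1.3e6 m/s
f = v/(2πr) = 3.1e14 Hz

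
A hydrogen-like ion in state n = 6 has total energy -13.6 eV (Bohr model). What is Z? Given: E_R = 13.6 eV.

6

E_n = −E_R Z²/n² ⇒ Z² = −E_n n²/E_R = 13.6 × 6² / 13.6 ≈ 36.00
Z = 6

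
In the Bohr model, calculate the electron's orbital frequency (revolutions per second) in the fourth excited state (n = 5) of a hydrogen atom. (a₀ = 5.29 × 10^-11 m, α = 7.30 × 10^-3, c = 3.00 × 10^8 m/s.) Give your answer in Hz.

5.27 × 10^13 Hz

r = n²a₀/Z = 1.32 × 10^-9 m, v = Zαc/n = 4.38 × 10^5 m/s
f = v/(2πr) = 5.27 × 10^13 Hz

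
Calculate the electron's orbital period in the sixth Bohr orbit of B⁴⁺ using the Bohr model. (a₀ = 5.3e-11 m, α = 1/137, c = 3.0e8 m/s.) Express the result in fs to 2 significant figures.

r = n²a₀/Z = 6²·5.3e-11/5 = 3.8e-10 m
v = Zαc/n = 5·0.0073·3.0e8/6 = 1.8e6 m/s
T = 2πr/v = 1.3e-15 s = 1.3 fs

1.3 fs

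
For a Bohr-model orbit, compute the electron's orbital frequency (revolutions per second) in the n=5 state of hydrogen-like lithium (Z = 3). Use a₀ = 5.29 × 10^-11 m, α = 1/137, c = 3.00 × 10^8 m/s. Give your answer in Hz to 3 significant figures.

4.74 × 10^14 Hz

r = n²a₀/Z = 4.41 × 10^-10 m, v = Zαc/n = 1.31 × 10^6 m/s
f = v/(2πr) = 4.74 × 10^14 Hz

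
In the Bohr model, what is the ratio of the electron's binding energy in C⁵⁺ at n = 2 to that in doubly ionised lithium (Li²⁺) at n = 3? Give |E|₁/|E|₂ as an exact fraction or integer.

9

|E| ∝ Z^2 · n^-2
|E|₁/|E|₂ = (6/3)^2 · (2/3)^-2 = 9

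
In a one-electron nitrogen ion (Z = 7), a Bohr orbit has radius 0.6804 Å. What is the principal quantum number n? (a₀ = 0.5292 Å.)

r_n = n²a₀/Z ⇒ n² = rZ/a₀ = 0.6804 × 7 / 0.5292 ≈ 9.00
n = 3

3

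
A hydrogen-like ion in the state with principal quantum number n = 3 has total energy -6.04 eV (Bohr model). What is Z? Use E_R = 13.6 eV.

2

E_n = −E_R Z²/n² ⇒ Z² = −E_n n²/E_R = 6.04 × 3² / 13.6 ≈ 4.00
Z = 2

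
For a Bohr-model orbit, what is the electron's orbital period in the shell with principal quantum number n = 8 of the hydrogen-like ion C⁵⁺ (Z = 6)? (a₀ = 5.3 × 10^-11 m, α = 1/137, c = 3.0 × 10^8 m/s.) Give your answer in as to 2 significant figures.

r = n²a₀/Z = 8²·5.3 × 10^-11/6 = 5.7 × 10^-10 m
v = Zαc/n = 6·0.0073·3.0 × 10^8/8 = 1.6 × 10^6 m/s
T = 2πr/v = 2.2 × 10^-15 s = 2200 as

2200 as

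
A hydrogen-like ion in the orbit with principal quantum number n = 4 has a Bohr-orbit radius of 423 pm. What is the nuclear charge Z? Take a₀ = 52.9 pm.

r_n = n²a₀/Z ⇒ Z = n²a₀/r = 4² × 52.9 / 423 ≈ 2.00
Z = 2

2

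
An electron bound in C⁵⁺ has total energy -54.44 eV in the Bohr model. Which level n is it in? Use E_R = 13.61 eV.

E_n = −E_R Z²/n² ⇒ n² = E_R Z²/(−E_n) = 13.61 × 6² / 54.44 ≈ 9.00
n = 3

3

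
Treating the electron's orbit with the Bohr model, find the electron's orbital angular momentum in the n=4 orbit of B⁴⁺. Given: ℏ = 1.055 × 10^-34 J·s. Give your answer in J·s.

L_n = nℏ = 4 × 1.055 × 10^-34 = 4.220 × 10^-34 J·s

4.220 × 10^-34 J·s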